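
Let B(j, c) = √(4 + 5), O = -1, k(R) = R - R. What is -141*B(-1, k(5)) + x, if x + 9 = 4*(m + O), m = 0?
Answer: -436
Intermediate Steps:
k(R) = 0
x = -13 (x = -9 + 4*(0 - 1) = -9 + 4*(-1) = -9 - 4 = -13)
B(j, c) = 3 (B(j, c) = √9 = 3)
-141*B(-1, k(5)) + x = -141*3 - 13 = -423 - 13 = -436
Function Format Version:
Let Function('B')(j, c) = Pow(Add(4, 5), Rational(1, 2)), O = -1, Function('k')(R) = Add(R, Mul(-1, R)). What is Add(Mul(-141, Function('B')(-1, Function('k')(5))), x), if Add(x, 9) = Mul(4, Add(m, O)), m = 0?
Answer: -436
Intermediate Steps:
Function('k')(R) = 0
x = -13 (x = Add(-9, Mul(4, Add(0, -1))) = Add(-9, Mul(4, -1)) = Add(-9, -4) = -13)
Function('B')(j, c) = 3 (Function('B')(j, c) = Pow(9, Rational(1, 2)) = 3)
Add(Mul(-141, Function('B')(-1, Function('k')(5))), x) = Add(Mul(-141, 3), -13) = Add(-423, -13) = -436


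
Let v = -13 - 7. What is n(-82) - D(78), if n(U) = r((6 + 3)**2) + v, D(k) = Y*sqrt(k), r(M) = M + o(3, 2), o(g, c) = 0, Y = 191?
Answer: 61 - 191*sqrt(78) ≈ -1625.9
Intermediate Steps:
v = -20
r(M) = M (r(M) = M + 0 = M)
D(k) = 191*sqrt(k)
n(U) = 61 (n(U) = (6 + 3)**2 - 20 = 9**2 - 20 = 81 - 20 = 61)
n(-82) - D(78) = 61 - 191*sqrt(78)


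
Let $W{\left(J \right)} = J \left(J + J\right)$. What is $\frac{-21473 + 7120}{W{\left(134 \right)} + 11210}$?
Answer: $- \frac{14353}{47122} \approx -0.30459$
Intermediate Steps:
$W{\left(J \right)} = 2 J^{2}$ ($W{\left(J \right)} = J 2 J = 2 J^{2}$)
$\frac{-21473 + 7120}{W{\left(134 \right)} + 11210} = \frac{-21473 + 7120}{2 \cdot 134^{2} + 11210} = - \frac{14353}{2 \cdot 17956 + 11210} = - \frac{14353}{35912 + 11210} = - \frac{14353}{47122}$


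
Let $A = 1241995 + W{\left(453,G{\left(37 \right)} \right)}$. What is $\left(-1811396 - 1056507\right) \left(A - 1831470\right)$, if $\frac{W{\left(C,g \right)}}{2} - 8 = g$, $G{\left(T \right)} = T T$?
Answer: $1682658916063$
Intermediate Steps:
$G{\left(T \right)} = T^{2}$
$W{\left(C,g \right)} = 16 + 2 g$
$A = 1244749$ ($A = 1241995 + \left(16 + 2 \cdot 37^{2}\right) = 1241995 + \left(16 + 2 \cdot 1369\right) = 1241995 + \left(16 + 2738\right) = 1241995 + 2754 = 1244749$)
$\left(-1811396 - 1056507\right) \left(A - 1831470\right) = \left(-1811396 - 1056507\right) \left(1244749 - 1831470\right) = \left(-2867903\right) \left(-586721\right) = 1682658916063$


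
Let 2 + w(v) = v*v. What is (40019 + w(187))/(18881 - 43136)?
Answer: -74986/24255 ≈ -3.0916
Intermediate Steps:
w(v) = -2 + v**2 (w(v) = -2 + v*v = -2 + v**2)
(40019 + w(187))/(18881 - 43136) = (40019 + (-2 + 187**2))/(18881 - 43136) = (40019 + (-2 + 34969))/(-24255) = (40019 + 34967)*(-1/24255) = 74986*(-1/24255) = -74986/24255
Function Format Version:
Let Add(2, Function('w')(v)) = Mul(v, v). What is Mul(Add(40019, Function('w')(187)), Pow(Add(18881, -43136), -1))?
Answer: Rational(-74986, 24255) ≈ -3.0916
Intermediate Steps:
Function('w')(v) = Add(-2, Pow(v, 2)) (Function('w')(v) = Add(-2, Mul(v, v)) = Add(-2, Pow(v, 2)))
Mul(Add(40019, Function('w')(187)), Pow(Add(18881, -43136), -1)) = Mul(Add(40019, Add(-2, Pow(187, 2))), Pow(Add(18881, -43136), -1)) = Mul(Add(40019, Add(-2, 34969)), Pow(-24255, -1)) = Mul(Add(40019, 34967), Rational(-1, 24255)) = Mul(74986, Rational(-1, 24255)) = Rational(-74986, 24255)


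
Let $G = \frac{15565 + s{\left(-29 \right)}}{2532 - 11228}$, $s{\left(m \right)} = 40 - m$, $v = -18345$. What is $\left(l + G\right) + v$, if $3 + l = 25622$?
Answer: $\frac{31619535}{4348} \approx 7272.2$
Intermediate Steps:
$G = - \frac{7817}{4348}$ ($G = \frac{15565 + \left(40 - -29\right)}{2532 - 11228} = \frac{15565 + \left(40 + 29\right)}{-8696} = \left(15565 + 69\right) \left(- \frac{1}{8696}\right) = 15634 \left(- \frac{1}{8696}\right) = - \frac{7817}{4348} \approx -1.7978$)
$l = 25619$ ($l = -3 + 25622 = 25619$)
$\left(l + G\right) + v = \left(25619 - \frac{7817}{4348}\right) - 18345 = \frac{111383595}{4348} - 18345 = \frac{31619535}{4348}$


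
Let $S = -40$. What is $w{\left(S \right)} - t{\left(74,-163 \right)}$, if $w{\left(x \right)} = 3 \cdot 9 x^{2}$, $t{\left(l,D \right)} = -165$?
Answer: $43365$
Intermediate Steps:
$w{\left(x \right)} = 27 x^{2}$
$w{\left(S \right)} - t{\left(74,-163 \right)} = 27 \left(-40\right)^{2} - -165 = 27 \cdot 1600 + 165 = 43200 + 165 = 43365$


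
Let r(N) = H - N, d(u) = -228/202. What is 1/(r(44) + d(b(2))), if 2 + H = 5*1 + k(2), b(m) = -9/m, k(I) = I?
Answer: -101/4053 ≈ -0.024920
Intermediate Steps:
d(u) = -114/101 (d(u) = -228*1/202 = -114/101)
H = 5 (H = -2 + (5*1 + 2) = -2 + (5 + 2) = -2 + 7 = 5)
r(N) = 5 - N
1/(r(44) + d(b(2))) = 1/((5 - 1*44) - 114/101) = 1/((5 - 44) - 114/101) = 1/(-39 - 114/101) = 1/(-4053/101) = -101/4053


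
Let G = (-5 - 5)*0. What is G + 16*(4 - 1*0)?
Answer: 64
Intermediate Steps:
G = 0 (G = -10*0 = 0)
G + 16*(4 - 1*0) = 0 + 16*(4 - 1*0) = 0 + 16*(4 + 0) = 0 + 16*4 = 0 + 64 = 64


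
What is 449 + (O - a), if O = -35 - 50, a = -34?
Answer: 398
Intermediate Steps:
O = -85
449 + (O - a) = 449 + (-85 - 1*(-34)) = 449 + (-85 + 34) = 449 - 51 = 398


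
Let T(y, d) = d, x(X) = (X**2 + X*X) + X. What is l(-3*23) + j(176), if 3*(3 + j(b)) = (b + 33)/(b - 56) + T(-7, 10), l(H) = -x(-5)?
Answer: -15871/360 ≈ -44.086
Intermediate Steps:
x(X) = X + 2*X**2 (x(X) = (X**2 + X**2) + X = 2*X**2 + X = X + 2*X**2)
l(H) = -45 (l(H) = -(-5)*(1 + 2*(-5)) = -(-5)*(1 - 10) = -(-5)*(-9) = -1*45 = -45)
j(b) = 1/3 + (33 + b)/(3*(-56 + b)) (j(b) = -3 + ((b + 33)/(b - 56) + 10)/3 = -3 + ((33 + b)/(-56 + b) + 10)/3 = -3 + (10 + (33 + b)/(-56 + b))/3 = -3 + (10/3 + (33 + b)/(3*(-56 + b))) = 1/3 + (33 + b)/(3*(-56 + b)))
l(-3*23) + j(176) = -45 + (-23 + 2*176)/(3*(-56 + 176)) = -45 + (1/3)*(-23 + 352)/120 = -45 + (1/3)*(1/120)*329 = -45 + 329/360 = -15871/360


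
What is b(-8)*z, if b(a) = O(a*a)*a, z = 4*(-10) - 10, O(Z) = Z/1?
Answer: 25600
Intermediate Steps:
O(Z) = Z (O(Z) = Z*1 = Z)
z = -50 (z = -40 - 10 = -50)
b(a) = a³ (b(a) = (a*a)*a = a²*a = a³)
b(-8)*z = (-8)³*(-50) = -512*(-50) = 25600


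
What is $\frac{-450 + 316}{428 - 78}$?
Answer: $- \frac{67}{175} \approx -0.38286$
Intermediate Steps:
$\frac{-450 + 316}{428 - 78} = - \frac{134}{350} = \left(-134\right) \frac{1}{350} = - \frac{67}{175}$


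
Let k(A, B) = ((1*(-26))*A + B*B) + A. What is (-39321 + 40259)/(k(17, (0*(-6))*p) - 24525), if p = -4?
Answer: -469/12475 ≈ -0.037595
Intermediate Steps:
k(A, B) = B² - 25*A (k(A, B) = (-26*A + B²) + A = (B² - 26*A) + A = B² - 25*A)
(-39321 + 40259)/(k(17, (0*(-6))*p) - 24525) = (-39321 + 40259)/((((0*(-6))*(-4))² - 25*17) - 24525) = 938/(((0*(-4))² - 425) - 24525) = 938/((0² - 425) - 24525) = 938/((0 - 425) - 24525) = 938/(-425 - 24525) = 938/(-24950) = 938*(-1/24950) = -469/12475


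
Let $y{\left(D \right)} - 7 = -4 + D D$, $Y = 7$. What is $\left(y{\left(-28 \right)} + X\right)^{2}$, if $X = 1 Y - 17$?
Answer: $603729$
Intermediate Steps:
$X = -10$ ($X = 1 \cdot 7 - 17 = 7 - 17 = -10$)
$y{\left(D \right)} = 3 + D^{2}$ ($y{\left(D \right)} = 7 + \left(-4 + D D\right) = 7 + \left(-4 + D^{2}\right) = 3 + D^{2}$)
$\left(y{\left(-28 \right)} + X\right)^{2} = \left(\left(3 + \left(-28\right)^{2}\right) - 10\right)^{2} = \left(\left(3 + 784\right) - 10\right)^{2} = \left(787 - 10\right)^{2} = 777^{2} = 603729$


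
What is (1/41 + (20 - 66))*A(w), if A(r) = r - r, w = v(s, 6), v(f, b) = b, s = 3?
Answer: 0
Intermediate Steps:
w = 6
A(r) = 0
(1/41 + (20 - 66))*A(w) = (1/41 + (20 - 66))*0 = (1/41 - 46)*0 = -1885/41*0 = 0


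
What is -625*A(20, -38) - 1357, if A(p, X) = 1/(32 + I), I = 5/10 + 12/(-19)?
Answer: -1667077/1211 ≈ -1376.6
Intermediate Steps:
I = -5/38 (I = 5*(⅒) + 12*(-1/19) = ½ - 12/19 = -5/38 ≈ -0.13158)
A(p, X) = 38/1211 (A(p, X) = 1/(32 - 5/38) = 1/(1211/38) = 38/1211)
-625*A(20, -38) - 1357 = -625*38/1211 - 1357 = -23750/1211 - 1357 = -1667077/1211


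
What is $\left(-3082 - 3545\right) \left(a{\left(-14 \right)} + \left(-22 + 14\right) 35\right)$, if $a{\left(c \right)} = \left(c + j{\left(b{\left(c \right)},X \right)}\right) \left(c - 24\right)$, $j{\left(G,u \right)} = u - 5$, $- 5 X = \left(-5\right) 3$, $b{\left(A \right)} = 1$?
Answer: $-2173656$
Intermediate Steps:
$X = 3$ ($X = - \frac{\left(-5\right) 3}{5} = \left(- \frac{1}{5}\right) \left(-15\right) = 3$)
$j{\left(G,u \right)} = -5 + u$
$a{\left(c \right)} = \left(-24 + c\right) \left(-2 + c\right)$ ($a{\left(c \right)} = \left(c + \left(-5 + 3\right)\right) \left(c - 24\right) = \left(c - 2\right) \left(-24 + c\right) = \left(-2 + c\right) \left(-24 + c\right) = \left(-24 + c\right) \left(-2 + c\right)$)
$\left(-3082 - 3545\right) \left(a{\left(-14 \right)} + \left(-22 + 14\right) 35\right) = \left(-3082 - 3545\right) \left(\left(48 + \left(-14\right)^{2} - -364\right) + \left(-22 + 14\right) 35\right) = - 6627 \left(\left(48 + 196 + 364\right) - 280\right) = - 6627 \left(608 - 280\right) = \left(-6627\right) 328 = -2173656$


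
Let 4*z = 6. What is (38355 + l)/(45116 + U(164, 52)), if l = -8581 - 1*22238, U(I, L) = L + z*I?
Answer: 1256/7569 ≈ 0.16594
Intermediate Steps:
z = 3/2 (z = (¼)*6 = 3/2 ≈ 1.5000)
U(I, L) = L + 3*I/2
l = -30819 (l = -8581 - 22238 = -30819)
(38355 + l)/(45116 + U(164, 52)) = (38355 - 30819)/(45116 + (52 + (3/2)*164)) = 7536/(45116 + (52 + 246)) = 7536/(45116 + 298) = 7536/45414 = 7536*(1/45414) = 1256/7569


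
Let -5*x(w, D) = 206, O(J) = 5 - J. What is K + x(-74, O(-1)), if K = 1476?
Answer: 7174/5 ≈ 1434.8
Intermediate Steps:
x(w, D) = -206/5 (x(w, D) = -⅕*206 = -206/5)
K + x(-74, O(-1)) = 1476 - 206/5 = 7174/5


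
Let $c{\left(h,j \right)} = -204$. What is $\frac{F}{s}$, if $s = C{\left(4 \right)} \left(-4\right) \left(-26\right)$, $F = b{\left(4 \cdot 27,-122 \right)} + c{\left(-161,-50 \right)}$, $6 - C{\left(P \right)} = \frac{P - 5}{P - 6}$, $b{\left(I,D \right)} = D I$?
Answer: $- \frac{3345}{143} \approx -23.392$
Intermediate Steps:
$C{\left(P \right)} = 6 - \frac{-5 + P}{-6 + P}$ ($C{\left(P \right)} = 6 - \frac{P - 5}{P - 6} = 6 - \frac{-5 + P}{-6 + P}$)
$F = -13380$ ($F = - 122 \cdot 4 \cdot 27 - 204 = \left(-122\right) 108 - 204 = -13176 - 204 = -13380$)
$s = 572$ ($s = \frac{-31 + 5 \cdot 4}{-6 + 4} \left(-4\right) \left(-26\right) = \frac{-31 + 20}{-2} \left(-4\right) \left(-26\right) = \left(- \frac{1}{2}\right) \left(-11\right) \left(-4\right) \left(-26\right) = \frac{11}{2} \left(-4\right) \left(-26\right) = \left(-22\right) \left(-26\right) = 572$)
$\frac{F}{s} = - \frac{13380}{572} = \left(-13380\right) \frac{1}{572} = - \frac{3345}{143}$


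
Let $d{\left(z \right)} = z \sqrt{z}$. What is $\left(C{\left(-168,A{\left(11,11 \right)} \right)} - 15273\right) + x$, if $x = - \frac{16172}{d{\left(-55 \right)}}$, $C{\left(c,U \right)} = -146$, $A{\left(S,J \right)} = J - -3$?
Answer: $-15419 - \frac{16172 i \sqrt{55}}{3025} \approx -15419.0 - 39.648 i$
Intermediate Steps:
$A{\left(S,J \right)} = 3 + J$ ($A{\left(S,J \right)} = J + 3 = 3 + J$)
$d{\left(z \right)} = z^{\frac{3}{2}}$
$x = - \frac{16172 i \sqrt{55}}{3025}$ ($x = - \frac{16172}{\left(-55\right)^{\frac{3}{2}}} = - \frac{16172}{\left(-55\right) i \sqrt{55}} = - 16172 \frac{i \sqrt{55}}{3025} = - \frac{16172 i \sqrt{55}}{3025} \approx - 39.648 i$)
$\left(C{\left(-168,A{\left(11,11 \right)} \right)} - 15273\right) + x = \left(-146 - 15273\right) - \frac{16172 i \sqrt{55}}{3025} = -15419 - \frac{16172 i \sqrt{55}}{3025}$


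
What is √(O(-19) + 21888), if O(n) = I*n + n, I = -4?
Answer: √21945 ≈ 148.14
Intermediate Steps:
O(n) = -3*n (O(n) = -4*n + n = -3*n)
√(O(-19) + 21888) = √(-3*(-19) + 21888) = √(57 + 21888) = √21945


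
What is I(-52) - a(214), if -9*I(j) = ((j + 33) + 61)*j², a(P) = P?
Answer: -38498/3 ≈ -12833.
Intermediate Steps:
I(j) = -j²*(94 + j)/9 (I(j) = -((j + 33) + 61)*j²/9 = -((33 + j) + 61)*j²/9 = -(94 + j)*j²/9 = -j²*(94 + j)/9)
I(-52) - a(214) = (⅑)*(-52)²*(-94 - 1*(-52)) - 1*214 = (⅑)*2704*(-94 + 52) - 214 = (⅑)*2704*(-42) - 214 = -37856/3 - 214 = -38498/3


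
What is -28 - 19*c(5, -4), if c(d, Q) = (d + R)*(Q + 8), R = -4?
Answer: -104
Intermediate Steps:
c(d, Q) = (-4 + d)*(8 + Q) (c(d, Q) = (d - 4)*(Q + 8) = (-4 + d)*(8 + Q))
-28 - 19*c(5, -4) = -28 - 19*(-32 - 4*(-4) + 8*5 - 4*5) = -28 - 19*(-32 + 16 + 40 - 20) = -28 - 19*4 = -28 - 76 = -104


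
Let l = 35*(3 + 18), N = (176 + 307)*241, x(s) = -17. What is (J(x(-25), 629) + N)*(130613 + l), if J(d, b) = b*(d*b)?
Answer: -868143817912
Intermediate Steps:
N = 116403 (N = 483*241 = 116403)
l = 735 (l = 35*21 = 735)
J(d, b) = d*b² (J(d, b) = b*(b*d) = d*b²)
(J(x(-25), 629) + N)*(130613 + l) = (-17*629² + 116403)*(130613 + 735) = (-17*395641 + 116403)*131348 = (-6725897 + 116403)*131348 = -6609494*131348 = -868143817912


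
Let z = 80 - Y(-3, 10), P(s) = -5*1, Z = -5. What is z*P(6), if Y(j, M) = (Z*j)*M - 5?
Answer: 325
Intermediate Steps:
P(s) = -5
Y(j, M) = -5 - 5*M*j (Y(j, M) = (-5*j)*M - 5 = -5*M*j - 5 = -5 - 5*M*j)
z = -65 (z = 80 - (-5 - 5*10*(-3)) = 80 - (-5 + 150) = 80 - 1*145 = 80 - 145 = -65)
z*P(6) = -65*(-5) = 325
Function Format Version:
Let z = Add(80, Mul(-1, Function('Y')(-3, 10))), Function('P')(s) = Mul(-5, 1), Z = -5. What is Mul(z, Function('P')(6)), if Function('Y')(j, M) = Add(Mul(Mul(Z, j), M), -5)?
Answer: 325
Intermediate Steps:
Function('P')(s) = -5
Function('Y')(j, M) = Add(-5, Mul(-5, M, j)) (Function('Y')(j, M) = Add(Mul(Mul(-5, j), M), -5) = Add(Mul(-5, M, j), -5) = Add(-5, Mul(-5, M, j)))
z = -65 (z = Add(80, Mul(-1, Add(-5, Mul(-5, 10, -3)))) = Add(80, Mul(-1, Add(-5, 150))) = Add(80, Mul(-1, 145)) = Add(80, -145) = -65)
Mul(z, Function('P')(6)) = Mul(-65, -5) = 325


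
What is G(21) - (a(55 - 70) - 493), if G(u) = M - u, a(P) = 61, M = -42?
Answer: 369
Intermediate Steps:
G(u) = -42 - u
G(21) - (a(55 - 70) - 493) = (-42 - 1*21) - (61 - 493) = (-42 - 21) - 1*(-432) = -63 + 432 = 369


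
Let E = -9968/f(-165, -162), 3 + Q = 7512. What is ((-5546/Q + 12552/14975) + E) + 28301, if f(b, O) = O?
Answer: 86111113753811/3036076425 ≈ 28363.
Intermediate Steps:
Q = 7509 (Q = -3 + 7512 = 7509)
E = 4984/81 (E = -9968/(-162) = -9968*(-1/162) = 4984/81 ≈ 61.531)
((-5546/Q + 12552/14975) + E) + 28301 = ((-5546/7509 + 12552/14975) + 4984/81) + 28301 = (11201618/112447275 + 4984/81) + 28301 = 187114849886/3036076425 + 28301 = 86111113753811/3036076425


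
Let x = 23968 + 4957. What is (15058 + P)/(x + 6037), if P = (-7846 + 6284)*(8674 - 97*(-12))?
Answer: -7675949/17481 ≈ -439.10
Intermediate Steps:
P = -15366956 (P = -1562*(8674 + 1164) = -1562*9838 = -15366956)
x = 28925
(15058 + P)/(x + 6037) = (15058 - 15366956)/(28925 + 6037) = -15351898/34962 = -15351898*1/34962 = -7675949/17481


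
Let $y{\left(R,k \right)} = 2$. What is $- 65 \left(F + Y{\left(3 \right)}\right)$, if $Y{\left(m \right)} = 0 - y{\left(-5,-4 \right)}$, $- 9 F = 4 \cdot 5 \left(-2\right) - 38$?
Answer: $- \frac{1300}{3} \approx -433.33$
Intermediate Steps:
$F = \frac{26}{3}$ ($F = - \frac{4 \cdot 5 \left(-2\right) - 38}{9} = - \frac{20 \left(-2\right) - 38}{9} = - \frac{-40 - 38}{9} = \left(- \frac{1}{9}\right) \left(-78\right) = \frac{26}{3} \approx 8.6667$)
$Y{\left(m \right)} = -2$ ($Y{\left(m \right)} = 0 - 2 = -2$)
$- 65 \left(F + Y{\left(3 \right)}\right) = - 65 \left(\frac{26}{3} - 2\right) = \left(-65\right) \frac{20}{3} = - \frac{1300}{3}$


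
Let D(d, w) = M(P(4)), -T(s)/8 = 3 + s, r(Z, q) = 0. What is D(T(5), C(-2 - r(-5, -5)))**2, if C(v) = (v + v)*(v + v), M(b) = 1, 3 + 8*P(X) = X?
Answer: 1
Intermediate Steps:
P(X) = -3/8 + X/8
T(s) = -24 - 8*s (T(s) = -8*(3 + s) = -24 - 8*s)
C(v) = 4*v**2 (C(v) = (2*v)*(2*v) = 4*v**2)
D(d, w) = 1
D(T(5), C(-2 - r(-5, -5)))**2 = 1**2 = 1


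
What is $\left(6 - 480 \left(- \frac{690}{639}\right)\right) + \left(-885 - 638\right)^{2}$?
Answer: $\frac{164723785}{71} \approx 2.3201 \cdot 10^{6}$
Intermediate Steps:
$\left(6 - 480 \left(- \frac{690}{639}\right)\right) + \left(-885 - 638\right)^{2} = \left(6 - 480 \left(\left(-690\right) \frac{1}{639}\right)\right) + \left(-1523\right)^{2} = \left(6 - - \frac{36800}{71}\right) + 2319529 = \left(6 + \frac{36800}{71}\right) + 2319529 = \frac{37226}{71} + 2319529 = \frac{164723785}{71}$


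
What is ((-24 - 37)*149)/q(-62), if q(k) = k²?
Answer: -9089/3844 ≈ -2.3645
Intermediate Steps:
((-24 - 37)*149)/q(-62) = ((-24 - 37)*149)/((-62)²) = -61*149/3844 = -9089*1/3844 = -9089/3844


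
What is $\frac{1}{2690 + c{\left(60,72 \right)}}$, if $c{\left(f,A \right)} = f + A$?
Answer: $\frac{1}{2822} \approx 0.00035436$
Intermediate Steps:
$c{\left(f,A \right)} = A + f$
$\frac{1}{2690 + c{\left(60,72 \right)}} = \frac{1}{2690 + \left(72 + 60\right)} = \frac{1}{2690 + 132} = \frac{1}{2822}$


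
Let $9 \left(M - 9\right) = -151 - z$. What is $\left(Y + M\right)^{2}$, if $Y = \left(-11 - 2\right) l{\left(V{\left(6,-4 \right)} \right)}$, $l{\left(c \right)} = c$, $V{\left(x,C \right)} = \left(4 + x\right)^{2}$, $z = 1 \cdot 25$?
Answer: $\frac{139122025}{81} \approx 1.7176 \cdot 10^{6}$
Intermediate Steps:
$z = 25$
$M = - \frac{95}{9}$ ($M = 9 + \frac{-151 - 25}{9} = 9 + \frac{1}{9} \left(-176\right) = 9 - \frac{176}{9} = - \frac{95}{9} \approx -10.556$)
$Y = -1300$ ($Y = \left(-11 - 2\right) \left(4 + 6\right)^{2} = - 13 \cdot 10^{2} = \left(-13\right) 100 = -1300$)
$\left(Y + M\right)^{2} = \left(-1300 - \frac{95}{9}\right)^{2} = \left(- \frac{11795}{9}\right)^{2} = \frac{139122025}{81}$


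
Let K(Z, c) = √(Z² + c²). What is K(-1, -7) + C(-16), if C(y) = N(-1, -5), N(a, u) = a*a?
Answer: 1 + 5*√2 ≈ 8.0711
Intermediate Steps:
N(a, u) = a²
C(y) = 1 (C(y) = (-1)² = 1)
K(-1, -7) + C(-16) = √((-1)² + (-7)²) + 1 = √(1 + 49) + 1 = √50 + 1 = 5*√2 + 1 = 1 + 5*√2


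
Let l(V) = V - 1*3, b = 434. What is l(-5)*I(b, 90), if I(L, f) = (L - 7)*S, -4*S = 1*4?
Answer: 3416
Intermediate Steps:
S = -1 (S = -4/4 = -1/4*4 = -1)
l(V) = -3 + V (l(V) = V - 3 = -3 + V)
I(L, f) = 7 - L (I(L, f) = (L - 7)*(-1) = (-7 + L)*(-1) = 7 - L)
l(-5)*I(b, 90) = (-3 - 5)*(7 - 1*434) = -8*(7 - 434) = -8*(-427) = 3416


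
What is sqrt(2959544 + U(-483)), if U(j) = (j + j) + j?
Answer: sqrt(2958095) ≈ 1719.9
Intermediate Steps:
U(j) = 3*j (U(j) = 2*j + j = 3*j)
sqrt(2959544 + U(-483)) = sqrt(2959544 + 3*(-483)) = sqrt(2959544 - 1449) = sqrt(2958095)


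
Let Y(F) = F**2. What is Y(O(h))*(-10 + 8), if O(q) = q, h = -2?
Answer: -8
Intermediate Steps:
Y(O(h))*(-10 + 8) = (-2)**2*(-10 + 8) = 4*(-2) = -8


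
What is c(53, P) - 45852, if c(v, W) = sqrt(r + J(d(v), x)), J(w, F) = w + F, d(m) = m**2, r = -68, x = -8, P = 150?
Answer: -45852 + sqrt(2733) ≈ -45800.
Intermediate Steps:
J(w, F) = F + w
c(v, W) = sqrt(-76 + v**2) (c(v, W) = sqrt(-68 + (-8 + v**2)) = sqrt(-76 + v**2))
c(53, P) - 45852 = sqrt(-76 + 53**2) - 45852 = sqrt(-76 + 2809) - 45852 = sqrt(2733) - 45852 = -45852 + sqrt(2733)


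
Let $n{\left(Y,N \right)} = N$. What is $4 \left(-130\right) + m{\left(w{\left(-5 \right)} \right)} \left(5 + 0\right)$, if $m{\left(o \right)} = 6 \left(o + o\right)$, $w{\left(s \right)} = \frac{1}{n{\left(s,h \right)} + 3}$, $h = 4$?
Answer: $- \frac{3580}{7} \approx -511.43$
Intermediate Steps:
$w{\left(s \right)} = \frac{1}{7}$ ($w{\left(s \right)} = \frac{1}{4 + 3} = \frac{1}{7}$)
$m{\left(o \right)} = 12 o$ ($m{\left(o \right)} = 6 \cdot 2 o = 12 o$)
$4 \left(-130\right) + m{\left(w{\left(-5 \right)} \right)} \left(5 + 0\right) = 4 \left(-130\right) + 12 \cdot \frac{1}{7} \left(5 + 0\right) = -520 + \frac{12}{7} \cdot 5 = -520 + \frac{60}{7} = - \frac{3580}{7}$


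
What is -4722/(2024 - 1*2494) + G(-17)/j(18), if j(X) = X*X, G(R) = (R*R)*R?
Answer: -389591/76140 ≈ -5.1168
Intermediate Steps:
G(R) = R³ (G(R) = R²*R = R³)
j(X) = X²
-4722/(2024 - 1*2494) + G(-17)/j(18) = -4722/(2024 - 1*2494) + (-17)³/(18²) = -4722/(2024 - 2494) - 4913/324 = -4722/(-470) - 4913*1/324 = -4722*(-1/470) - 4913/324 = 2361/235 - 4913/324 = -389591/76140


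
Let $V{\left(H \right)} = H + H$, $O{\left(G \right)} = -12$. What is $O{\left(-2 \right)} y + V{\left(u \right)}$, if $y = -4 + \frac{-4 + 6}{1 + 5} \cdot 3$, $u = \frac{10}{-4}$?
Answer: $31$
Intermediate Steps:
$u = - \frac{5}{2}$ ($u = 10 \left(- \frac{1}{4}\right) = - \frac{5}{2} \approx -2.5$)
$V{\left(H \right)} = 2 H$
$y = -3$ ($y = -4 + \frac{2}{6} \cdot 3 = -4 + 2 \cdot \frac{1}{6} \cdot 3 = -4 + \frac{1}{3} \cdot 3 = -4 + 1 = -3$)
$O{\left(-2 \right)} y + V{\left(u \right)} = \left(-12\right) \left(-3\right) + 2 \left(- \frac{5}{2}\right) = 36 - 5 = 31$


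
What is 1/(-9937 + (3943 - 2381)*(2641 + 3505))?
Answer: 1/9590115 ≈ 1.0427e-7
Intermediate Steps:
1/(-9937 + (3943 - 2381)*(2641 + 3505)) = 1/(-9937 + 1562*6146) = 1/(-9937 + 9600052) = 1/9590115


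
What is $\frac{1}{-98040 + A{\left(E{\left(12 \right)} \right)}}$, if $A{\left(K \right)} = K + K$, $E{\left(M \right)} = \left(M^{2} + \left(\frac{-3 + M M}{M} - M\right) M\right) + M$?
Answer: $- \frac{1}{97734} \approx -1.0232 \cdot 10^{-5}$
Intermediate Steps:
$E{\left(M \right)} = M + M^{2} + M \left(- M + \frac{-3 + M^{2}}{M}\right)$ ($E{\left(M \right)} = \left(M^{2} + \left(\frac{-3 + M^{2}}{M} - M\right) M\right) + M = \left(M^{2} + \left(- M + \frac{-3 + M^{2}}{M}\right) M\right) + M = \left(M^{2} + M \left(- M + \frac{-3 + M^{2}}{M}\right)\right) + M = M + M^{2} + M \left(- M + \frac{-3 + M^{2}}{M}\right)$)
$A{\left(K \right)} = 2 K$
$\frac{1}{-98040 + A{\left(E{\left(12 \right)} \right)}} = \frac{1}{-98040 + 2 \left(-3 + 12 + 12^{2}\right)} = \frac{1}{-98040 + 2 \left(-3 + 12 + 144\right)} = \frac{1}{-98040 + 2 \cdot 153} = \frac{1}{-98040 + 306} = \frac{1}{-97734} = - \frac{1}{97734}$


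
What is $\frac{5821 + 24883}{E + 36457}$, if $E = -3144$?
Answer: $\frac{30704}{33313} \approx 0.92168$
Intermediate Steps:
$\frac{5821 + 24883}{E + 36457} = \frac{5821 + 24883}{-3144 + 36457} = \frac{30704}{33313}$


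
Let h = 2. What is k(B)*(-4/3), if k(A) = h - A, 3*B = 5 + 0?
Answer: -4/9 ≈ -0.44444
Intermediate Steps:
B = 5/3 (B = (5 + 0)/3 = (1/3)*5 = 5/3 ≈ 1.6667)
k(A) = 2 - A
k(B)*(-4/3) = (2 - 1*5/3)*(-4/3) = (2 - 5/3)*(-4/3) = (-1*4/3)/3 = (1/3)*(-4/3) = -4/9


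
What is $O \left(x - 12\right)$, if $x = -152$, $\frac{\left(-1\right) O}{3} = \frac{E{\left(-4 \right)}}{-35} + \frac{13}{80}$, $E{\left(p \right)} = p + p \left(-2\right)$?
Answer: $\frac{3321}{140} \approx 23.721$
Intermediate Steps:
$E{\left(p \right)} = - p$ ($E{\left(p \right)} = p - 2 p = - p$)
$O = - \frac{81}{560}$ ($O = - 3 \left(\frac{\left(-1\right) \left(-4\right)}{-35} + \frac{13}{80}\right) = - 3 \left(4 \left(- \frac{1}{35}\right) + 13 \cdot \frac{1}{80}\right) = - 3 \left(- \frac{4}{35} + \frac{13}{80}\right) = \left(-3\right) \frac{27}{560} = - \frac{81}{560} \approx -0.14464$)
$O \left(x - 12\right) = - \frac{81 \left(-152 - 12\right)}{560} = \left(- \frac{81}{560}\right) \left(-164\right) = \frac{3321}{140}$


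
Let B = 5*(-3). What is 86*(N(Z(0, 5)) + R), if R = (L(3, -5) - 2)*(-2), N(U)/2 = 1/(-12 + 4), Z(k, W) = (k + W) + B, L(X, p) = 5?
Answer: -1075/2 ≈ -537.50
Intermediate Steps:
B = -15
Z(k, W) = -15 + W + k (Z(k, W) = (k + W) - 15 = (W + k) - 15 = -15 + W + k)
N(U) = -1/4 (N(U) = 2/(-12 + 4) = 2/(-8) = 2*(-1/8) = -1/4)
R = -6 (R = (5 - 2)*(-2) = 3*(-2) = -6)
86*(N(Z(0, 5)) + R) = 86*(-1/4 - 6) = 86*(-25/4) = -1075/2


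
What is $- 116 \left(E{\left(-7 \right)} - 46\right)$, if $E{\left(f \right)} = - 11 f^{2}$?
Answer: $67860$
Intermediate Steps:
$- 116 \left(E{\left(-7 \right)} - 46\right) = - 116 \left(- 11 \left(-7\right)^{2} - 46\right) = - 116 \left(\left(-11\right) 49 - 46\right) = - 116 \left(-539 - 46\right) = \left(-116\right) \left(-585\right) = 67860$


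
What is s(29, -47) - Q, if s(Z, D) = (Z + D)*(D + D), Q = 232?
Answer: 1460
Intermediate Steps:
s(Z, D) = 2*D*(D + Z) (s(Z, D) = (D + Z)*(2*D) = 2*D*(D + Z))
s(29, -47) - Q = 2*(-47)*(-47 + 29) - 1*232 = 2*(-47)*(-18) - 232 = 1692 - 232 = 1460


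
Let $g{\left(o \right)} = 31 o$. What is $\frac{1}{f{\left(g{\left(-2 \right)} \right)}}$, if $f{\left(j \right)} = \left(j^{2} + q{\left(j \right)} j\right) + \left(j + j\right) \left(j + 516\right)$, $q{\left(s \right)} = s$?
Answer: $- \frac{1}{48608} \approx -2.0573 \cdot 10^{-5}$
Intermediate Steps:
$f{\left(j \right)} = 2 j^{2} + 2 j \left(516 + j\right)$ ($f{\left(j \right)} = \left(j^{2} + j j\right) + \left(j + j\right) \left(j + 516\right) = \left(j^{2} + j^{2}\right) + 2 j \left(516 + j\right) = 2 j^{2} + 2 j \left(516 + j\right)$)
$\frac{1}{f{\left(g{\left(-2 \right)} \right)}} = \frac{1}{4 \cdot 31 \left(-2\right) \left(258 + 31 \left(-2\right)\right)} = \frac{1}{4 \left(-62\right) \left(258 - 62\right)} = \frac{1}{4 \left(-62\right) 196} = \frac{1}{-48608} = - \frac{1}{48608}$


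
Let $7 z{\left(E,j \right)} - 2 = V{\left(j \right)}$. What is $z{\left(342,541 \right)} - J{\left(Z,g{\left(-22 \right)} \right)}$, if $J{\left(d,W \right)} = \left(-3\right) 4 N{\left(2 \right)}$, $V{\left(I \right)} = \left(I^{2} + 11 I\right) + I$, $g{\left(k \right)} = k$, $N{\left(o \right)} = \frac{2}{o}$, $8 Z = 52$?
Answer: $\frac{299259}{7} \approx 42751.0$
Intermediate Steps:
$Z = \frac{13}{2}$ ($Z = \frac{1}{8} \cdot 52 = \frac{13}{2} \approx 6.5$)
$V{\left(I \right)} = I^{2} + 12 I$
$z{\left(E,j \right)} = \frac{2}{7} + \frac{j \left(12 + j\right)}{7}$
$J{\left(d,W \right)} = -12$ ($J{\left(d,W \right)} = \left(-3\right) 4 \cdot \frac{2}{2} = - 12 \cdot 2 \cdot \frac{1}{2} = \left(-12\right) 1 = -12$)
$z{\left(342,541 \right)} - J{\left(Z,g{\left(-22 \right)} \right)} = \left(\frac{2}{7} + \frac{1}{7} \cdot 541 \left(12 + 541\right)\right) - -12 = \left(\frac{2}{7} + \frac{1}{7} \cdot 541 \cdot 553\right) + 12 = \left(\frac{2}{7} + 42739\right) + 12 = \frac{299175}{7} + 12 = \frac{299259}{7}$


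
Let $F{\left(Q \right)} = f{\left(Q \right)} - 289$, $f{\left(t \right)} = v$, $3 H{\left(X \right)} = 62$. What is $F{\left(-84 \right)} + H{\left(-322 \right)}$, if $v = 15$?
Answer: $- \frac{760}{3} \approx -253.33$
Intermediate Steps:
$H{\left(X \right)} = \frac{62}{3}$ ($H{\left(X \right)} = \frac{1}{3} \cdot 62 = \frac{62}{3}$)
$f{\left(t \right)} = 15$
$F{\left(Q \right)} = -274$ ($F{\left(Q \right)} = 15 - 289 = -274$)
$F{\left(-84 \right)} + H{\left(-322 \right)} = -274 + \frac{62}{3} = - \frac{760}{3}$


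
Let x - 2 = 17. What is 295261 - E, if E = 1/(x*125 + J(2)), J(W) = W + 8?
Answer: 704197484/2385 ≈ 2.9526e+5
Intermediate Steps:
J(W) = 8 + W
x = 19 (x = 2 + 17 = 19)
E = 1/2385 (E = 1/(19*125 + (8 + 2)) = 1/(2375 + 10) = 1/2385 ≈ 0.00041929)
295261 - E = 295261 - 1*1/2385 = 295261 - 1/2385 = 704197484/2385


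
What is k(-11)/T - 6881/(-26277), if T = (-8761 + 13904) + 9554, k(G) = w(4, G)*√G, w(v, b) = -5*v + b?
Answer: 6881/26277 - 31*I*√11/14697 ≈ 0.26186 - 0.0069957*I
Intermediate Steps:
w(v, b) = b - 5*v
k(G) = √G*(-20 + G) (k(G) = (G - 5*4)*√G = (G - 20)*√G = (-20 + G)*√G = √G*(-20 + G))
T = 14697 (T = 5143 + 9554 = 14697)
k(-11)/T - 6881/(-26277) = (√(-11)*(-20 - 11))/14697 - 6881/(-26277) = ((I*√11)*(-31))*(1/14697) - 6881*(-1/26277) = -31*I*√11*(1/14697) + 6881/26277 = -31*I*√11/14697 + 6881/26277 = 6881/26277 - 31*I*√11/14697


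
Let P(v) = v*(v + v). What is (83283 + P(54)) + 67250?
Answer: 156365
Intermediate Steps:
P(v) = 2*v² (P(v) = v*(2*v) = 2*v²)
(83283 + P(54)) + 67250 = (83283 + 2*54²) + 67250 = (83283 + 2*2916) + 67250 = (83283 + 5832) + 67250 = 89115 + 67250 = 156365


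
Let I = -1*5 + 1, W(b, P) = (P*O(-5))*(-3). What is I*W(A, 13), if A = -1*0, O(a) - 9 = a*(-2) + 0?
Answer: 2964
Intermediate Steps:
O(a) = 9 - 2*a (O(a) = 9 + (a*(-2) + 0) = 9 + (-2*a + 0) = 9 - 2*a)
A = 0
W(b, P) = -57*P (W(b, P) = (P*(9 - 2*(-5)))*(-3) = (P*(9 + 10))*(-3) = (P*19)*(-3) = (19*P)*(-3) = -57*P)
I = -4 (I = -5 + 1 = -4)
I*W(A, 13) = -(-228)*13 = -4*(-741) = 2964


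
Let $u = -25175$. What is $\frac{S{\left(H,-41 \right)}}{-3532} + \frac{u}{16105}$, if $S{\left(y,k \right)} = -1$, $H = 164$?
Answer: $- \frac{17780399}{11376572} \approx -1.5629$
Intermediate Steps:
$\frac{S{\left(H,-41 \right)}}{-3532} + \frac{u}{16105} = - \frac{1}{-3532} - \frac{25175}{16105} = \left(-1\right) \left(- \frac{1}{3532}\right) - \frac{5035}{3221} = \frac{1}{3532} - \frac{5035}{3221} = - \frac{17780399}{11376572}$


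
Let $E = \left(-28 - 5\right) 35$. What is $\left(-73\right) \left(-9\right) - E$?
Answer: $1812$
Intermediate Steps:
$E = -1155$ ($E = \left(-33\right) 35 = -1155$)
$\left(-73\right) \left(-9\right) - E = \left(-73\right) \left(-9\right) - -1155 = 657 + 1155 = 1812$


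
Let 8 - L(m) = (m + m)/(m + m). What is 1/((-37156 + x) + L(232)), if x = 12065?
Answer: -1/25084 ≈ -3.9866e-5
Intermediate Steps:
L(m) = 7 (L(m) = 8 - (m + m)/(m + m) = 8 - 2*m/(2*m) = 8 - 2*m*1/(2*m) = 8 - 1*1 = 8 - 1 = 7)
1/((-37156 + x) + L(232)) = 1/((-37156 + 12065) + 7) = 1/(-25091 + 7) = 1/(-25084) = -1/25084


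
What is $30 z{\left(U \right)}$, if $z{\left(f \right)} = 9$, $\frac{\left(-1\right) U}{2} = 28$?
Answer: $270$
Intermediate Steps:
$U = -56$ ($U = \left(-2\right) 28 = -56$)
$30 z{\left(U \right)} = 30 \cdot 9 = 270$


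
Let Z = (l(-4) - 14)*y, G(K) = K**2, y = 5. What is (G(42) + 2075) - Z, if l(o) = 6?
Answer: 3879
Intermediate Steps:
Z = -40 (Z = (6 - 14)*5 = -8*5 = -40)
(G(42) + 2075) - Z = (42**2 + 2075) - 1*(-40) = (1764 + 2075) + 40 = 3839 + 40 = 3879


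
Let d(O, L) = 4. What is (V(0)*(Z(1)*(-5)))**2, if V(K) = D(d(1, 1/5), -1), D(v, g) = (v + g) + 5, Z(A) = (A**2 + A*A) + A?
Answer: 14400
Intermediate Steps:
Z(A) = A + 2*A**2 (Z(A) = (A**2 + A**2) + A = 2*A**2 + A = A + 2*A**2)
D(v, g) = 5 + g + v (D(v, g) = (g + v) + 5 = 5 + g + v)
V(K) = 8 (V(K) = 5 - 1 + 4 = 8)
(V(0)*(Z(1)*(-5)))**2 = (8*((1*(1 + 2*1))*(-5)))**2 = (8*((1*(1 + 2))*(-5)))**2 = (8*((1*3)*(-5)))**2 = (8*(3*(-5)))**2 = (8*(-15))**2 = (-120)**2 = 14400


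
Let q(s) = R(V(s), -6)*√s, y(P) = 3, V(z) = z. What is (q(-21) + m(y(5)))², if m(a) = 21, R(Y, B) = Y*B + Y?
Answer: -231084 + 4410*I*√21 ≈ -2.3108e+5 + 20209.0*I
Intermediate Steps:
R(Y, B) = Y + B*Y (R(Y, B) = B*Y + Y = Y + B*Y)
q(s) = -5*s^(3/2) (q(s) = (s*(1 - 6))*√s = (s*(-5))*√s = (-5*s)*√s = -5*s^(3/2))
(q(-21) + m(y(5)))² = (-(-105)*I*√21 + 21)² = (105*I*√21 + 21)² = (21 + 105*I*√21)²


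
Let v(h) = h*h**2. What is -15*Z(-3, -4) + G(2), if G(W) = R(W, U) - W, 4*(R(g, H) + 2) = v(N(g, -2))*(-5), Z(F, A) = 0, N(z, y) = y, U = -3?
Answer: 6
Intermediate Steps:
v(h) = h**3
R(g, H) = 8 (R(g, H) = -2 + ((-2)**3*(-5))/4 = -2 + (-8*(-5))/4 = -2 + (1/4)*40 = -2 + 10 = 8)
G(W) = 8 - W
-15*Z(-3, -4) + G(2) = -15*0 + (8 - 1*2) = 0 + (8 - 2) = 0 + 6 = 6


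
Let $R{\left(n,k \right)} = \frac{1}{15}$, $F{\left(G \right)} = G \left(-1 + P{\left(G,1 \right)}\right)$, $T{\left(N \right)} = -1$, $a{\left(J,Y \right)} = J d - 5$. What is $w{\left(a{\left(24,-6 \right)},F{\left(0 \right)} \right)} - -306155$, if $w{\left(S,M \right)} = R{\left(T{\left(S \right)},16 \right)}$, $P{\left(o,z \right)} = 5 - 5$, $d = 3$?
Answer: $\frac{4592326}{15} \approx 3.0616 \cdot 10^{5}$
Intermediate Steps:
$a{\left(J,Y \right)} = -5 + 3 J$ ($a{\left(J,Y \right)} = J 3 - 5 = 3 J - 5 = -5 + 3 J$)
$P{\left(o,z \right)} = 0$
$F{\left(G \right)} = - G$ ($F{\left(G \right)} = G \left(-1 + 0\right) = G \left(-1\right) = - G$)
$R{\left(n,k \right)} = \frac{1}{15}$
$w{\left(S,M \right)} = \frac{1}{15}$
$w{\left(a{\left(24,-6 \right)},F{\left(0 \right)} \right)} - -306155 = \frac{1}{15} - -306155 = \frac{1}{15} + 306155 = \frac{4592326}{15}$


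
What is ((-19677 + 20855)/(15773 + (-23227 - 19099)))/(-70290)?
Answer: 589/933205185 ≈ 6.3116e-7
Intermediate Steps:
((-19677 + 20855)/(15773 + (-23227 - 19099)))/(-70290) = (1178/(15773 - 42326))*(-1/70290) = (1178/(-26553))*(-1/70290) = (1178*(-1/26553))*(-1/70290) = -1178/26553*(-1/70290) = 589/933205185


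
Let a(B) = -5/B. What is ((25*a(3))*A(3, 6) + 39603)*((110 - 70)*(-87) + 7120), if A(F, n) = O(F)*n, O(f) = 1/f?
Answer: 431554760/3 ≈ 1.4385e+8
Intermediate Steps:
A(F, n) = n/F
((25*a(3))*A(3, 6) + 39603)*((110 - 70)*(-87) + 7120) = ((25*(-5/3))*(6/3) + 39603)*((110 - 70)*(-87) + 7120) = ((25*(-5*⅓))*(6*(⅓)) + 39603)*(40*(-87) + 7120) = ((25*(-5/3))*2 + 39603)*(-3480 + 7120) = (-125/3*2 + 39603)*3640 = (-250/3 + 39603)*3640 = (118559/3)*3640 = 431554760/3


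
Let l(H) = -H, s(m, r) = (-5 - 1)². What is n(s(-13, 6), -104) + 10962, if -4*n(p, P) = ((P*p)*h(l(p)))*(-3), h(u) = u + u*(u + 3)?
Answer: -3223854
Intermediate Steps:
s(m, r) = 36 (s(m, r) = (-6)² = 36)
h(u) = u + u*(3 + u)
n(p, P) = -3*P*p²*(4 - p)/4 (n(p, P) = -(P*p)*((-p)*(4 - p))*(-3)/4 = -(P*p)*(-p*(4 - p))*(-3)/4 = -(-P*p²*(4 - p))*(-3)/4 = -3*P*p²*(4 - p)/4)
n(s(-13, 6), -104) + 10962 = (¾)*(-104)*36²*(-4 + 36) + 10962 = (¾)*(-104)*1296*32 + 10962 = -3234816 + 10962 = -3223854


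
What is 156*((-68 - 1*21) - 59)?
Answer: -23088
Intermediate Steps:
156*((-68 - 1*21) - 59) = 156*((-68 - 21) - 59) = 156*(-89 - 59) = 156*(-148) = -23088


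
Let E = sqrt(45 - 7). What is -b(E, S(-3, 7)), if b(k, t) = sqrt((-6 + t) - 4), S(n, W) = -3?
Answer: -I*sqrt(13) ≈ -3.6056*I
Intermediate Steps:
E = sqrt(38) ≈ 6.1644
b(k, t) = sqrt(-10 + t)
-b(E, S(-3, 7)) = -sqrt(-10 - 3) = -sqrt(-13) = -I*sqrt(13)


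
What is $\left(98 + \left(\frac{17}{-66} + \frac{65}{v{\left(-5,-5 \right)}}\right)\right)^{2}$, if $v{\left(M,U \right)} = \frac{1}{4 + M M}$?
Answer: $\frac{17124601321}{4356} \approx 3.9313 \cdot 10^{6}$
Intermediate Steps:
$v{\left(M,U \right)} = \frac{1}{4 + M^{2}}$
$\left(98 + \left(\frac{17}{-66} + \frac{65}{v{\left(-5,-5 \right)}}\right)\right)^{2} = \left(98 + \left(\frac{17}{-66} + \frac{65}{\frac{1}{4 + \left(-5\right)^{2}}}\right)\right)^{2} = \left(98 + \left(17 \left(- \frac{1}{66}\right) + \frac{65}{\frac{1}{4 + 25}}\right)\right)^{2} = \left(98 - \left(\frac{17}{66} - \frac{65}{\frac{1}{29}}\right)\right)^{2} = \left(98 - \left(\frac{17}{66} - 65 \frac{1}{\frac{1}{29}}\right)\right)^{2} = \left(98 + \left(- \frac{17}{66} + 65 \cdot 29\right)\right)^{2} = \left(98 + \left(- \frac{17}{66} + 1885\right)\right)^{2} = \left(98 + \frac{124393}{66}\right)^{2} = \left(\frac{130861}{66}\right)^{2} = \frac{17124601321}{4356}$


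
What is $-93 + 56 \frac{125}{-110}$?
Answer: $- \frac{1723}{11} \approx -156.64$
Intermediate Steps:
$-93 + 56 \frac{125}{-110} = -93 + 56 \cdot 125 \left(- \frac{1}{110}\right) = -93 + 56 \left(- \frac{25}{22}\right) = -93 - \frac{700}{11} = - \frac{1723}{11}$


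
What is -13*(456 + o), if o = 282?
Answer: -9594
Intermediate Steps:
-13*(456 + o) = -13*(456 + 282) = -13*738 = -9594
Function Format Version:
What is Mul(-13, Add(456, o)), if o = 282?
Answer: -9594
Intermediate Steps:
Mul(-13, Add(456, o)) = Mul(-13, Add(456, 282)) = Mul(-13, 738) = -9594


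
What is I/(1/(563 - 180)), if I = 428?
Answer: 163924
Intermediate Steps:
I/(1/(563 - 180)) = 428/(1/(563 - 180)) = 428/(1/383) = 428*383 = 163924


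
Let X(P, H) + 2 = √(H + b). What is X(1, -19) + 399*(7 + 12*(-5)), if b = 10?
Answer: -21149 + 3*I ≈ -21149.0 + 3.0*I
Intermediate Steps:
X(P, H) = -2 + √(10 + H) (X(P, H) = -2 + √(H + 10) = -2 + √(10 + H))
X(1, -19) + 399*(7 + 12*(-5)) = (-2 + √(10 - 19)) + 399*(7 + 12*(-5)) = (-2 + √(-9)) + 399*(7 - 60) = (-2 + 3*I) + 399*(-53) = (-2 + 3*I) - 21147 = -21149 + 3*I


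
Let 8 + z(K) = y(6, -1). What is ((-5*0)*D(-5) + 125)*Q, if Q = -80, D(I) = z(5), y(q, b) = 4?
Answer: -10000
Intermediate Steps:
z(K) = -4 (z(K) = -8 + 4 = -4)
D(I) = -4
((-5*0)*D(-5) + 125)*Q = (-5*0*(-4) + 125)*(-80) = (0*(-4) + 125)*(-80) = (0 + 125)*(-80) = 125*(-80) = -10000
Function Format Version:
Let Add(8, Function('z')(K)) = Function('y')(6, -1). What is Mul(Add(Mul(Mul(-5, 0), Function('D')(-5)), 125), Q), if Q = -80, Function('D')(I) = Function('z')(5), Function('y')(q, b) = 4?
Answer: -10000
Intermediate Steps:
Function('z')(K) = -4 (Function('z')(K) = Add(-8, 4) = -4)
Function('D')(I) = -4
Mul(Add(Mul(Mul(-5, 0), Function('D')(-5)), 125), Q) = Mul(Add(Mul(Mul(-5, 0), -4), 125), -80) = Mul(Add(Mul(0, -4), 125), -80) = Mul(Add(0, 125), -80) = Mul(125, -80) = -10000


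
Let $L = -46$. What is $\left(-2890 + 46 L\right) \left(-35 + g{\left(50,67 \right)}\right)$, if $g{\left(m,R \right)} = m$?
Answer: $-75090$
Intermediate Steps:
$\left(-2890 + 46 L\right) \left(-35 + g{\left(50,67 \right)}\right) = \left(-2890 + 46 \left(-46\right)\right) \left(-35 + 50\right) = \left(-2890 - 2116\right) 15 = \left(-5006\right) 15 = -75090$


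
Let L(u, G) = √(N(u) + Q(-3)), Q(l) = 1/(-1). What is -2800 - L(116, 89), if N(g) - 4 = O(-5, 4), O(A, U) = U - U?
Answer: -2800 - √3 ≈ -2801.7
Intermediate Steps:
Q(l) = -1 (Q(l) = 1*(-1) = -1)
O(A, U) = 0
N(g) = 4 (N(g) = 4 + 0 = 4)
L(u, G) = √3 (L(u, G) = √(4 - 1) = √3)
-2800 - L(116, 89) = -2800 - √3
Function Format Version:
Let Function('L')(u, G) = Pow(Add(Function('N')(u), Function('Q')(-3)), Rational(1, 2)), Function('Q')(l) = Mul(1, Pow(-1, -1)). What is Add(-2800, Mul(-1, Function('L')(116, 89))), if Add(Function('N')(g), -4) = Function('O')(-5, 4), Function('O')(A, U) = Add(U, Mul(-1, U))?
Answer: Add(-2800, Mul(-1, Pow(3, Rational(1, 2)))) ≈ -2801.7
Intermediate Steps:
Function('Q')(l) = -1 (Function('Q')(l) = Mul(1, -1) = -1)
Function('O')(A, U) = 0
Function('N')(g) = 4 (Function('N')(g) = Add(4, 0) = 4)
Function('L')(u, G) = Pow(3, Rational(1, 2)) (Function('L')(u, G) = Pow(Add(4, -1), Rational(1, 2)) = Pow(3, Rational(1, 2)))
Add(-2800, Mul(-1, Function('L')(116, 89))) = Add(-2800, Mul(-1, Pow(3, Rational(1, 2))))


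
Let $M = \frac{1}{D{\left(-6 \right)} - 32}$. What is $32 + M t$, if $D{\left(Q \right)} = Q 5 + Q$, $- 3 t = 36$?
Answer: $\frac{547}{17} \approx 32.176$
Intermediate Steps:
$t = -12$ ($t = \left(- \frac{1}{3}\right) 36 = -12$)
$D{\left(Q \right)} = 6 Q$ ($D{\left(Q \right)} = 5 Q + Q = 6 Q$)
$M = - \frac{1}{68}$ ($M = \frac{1}{6 \left(-6\right) - 32} = \frac{1}{-36 - 32} = \frac{1}{-68} = - \frac{1}{68} \approx -0.014706$)
$32 + M t = 32 - - \frac{3}{17} = 32 + \frac{3}{17} = \frac{547}{17}$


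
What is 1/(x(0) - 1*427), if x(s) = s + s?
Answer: -1/427 ≈ -0.0023419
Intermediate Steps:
x(s) = 2*s
1/(x(0) - 1*427) = 1/(2*0 - 1*427) = 1/(0 - 427) = 1/(-427) = -1/427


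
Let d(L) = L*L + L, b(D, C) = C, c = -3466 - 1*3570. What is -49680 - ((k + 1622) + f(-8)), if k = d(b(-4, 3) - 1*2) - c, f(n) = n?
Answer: -58332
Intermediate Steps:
c = -7036 (c = -3466 - 3570 = -7036)
d(L) = L + L**2 (d(L) = L**2 + L = L + L**2)
k = 7038 (k = (3 - 1*2)*(1 + (3 - 1*2)) - 1*(-7036) = (3 - 2)*(1 + (3 - 2)) + 7036 = 1*(1 + 1) + 7036 = 1*2 + 7036 = 2 + 7036 = 7038)
-49680 - ((k + 1622) + f(-8)) = -49680 - ((7038 + 1622) - 8) = -49680 - (8660 - 8) = -49680 - 1*8652 = -49680 - 8652 = -58332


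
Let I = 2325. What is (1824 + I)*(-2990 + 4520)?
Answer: 6347970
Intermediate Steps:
(1824 + I)*(-2990 + 4520) = (1824 + 2325)*(-2990 + 4520) = 4149*1530 = 6347970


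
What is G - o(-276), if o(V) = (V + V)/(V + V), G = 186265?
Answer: 186264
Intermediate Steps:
o(V) = 1 (o(V) = (2*V)/((2*V)) = (2*V)*(1/(2*V)) = 1)
G - o(-276) = 186265 - 1*1 = 186265 - 1 = 186264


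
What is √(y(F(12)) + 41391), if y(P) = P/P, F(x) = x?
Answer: 4*√2587 ≈ 203.45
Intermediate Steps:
y(P) = 1
√(y(F(12)) + 41391) = √(1 + 41391) = √41392 = 4*√2587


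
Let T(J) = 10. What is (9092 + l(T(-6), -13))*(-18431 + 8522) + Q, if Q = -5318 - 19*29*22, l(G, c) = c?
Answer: -89981251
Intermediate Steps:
Q = -17440 (Q = -5318 - 551*22 = -5318 - 1*12122 = -5318 - 12122 = -17440)
(9092 + l(T(-6), -13))*(-18431 + 8522) + Q = (9092 - 13)*(-18431 + 8522) - 17440 = 9079*(-9909) - 17440 = -89963811 - 17440 = -89981251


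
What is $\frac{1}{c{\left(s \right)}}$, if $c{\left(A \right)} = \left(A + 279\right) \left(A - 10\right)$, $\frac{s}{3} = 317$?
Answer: $\frac{1}{1157430} \approx 8.6398 \cdot 10^{-7}$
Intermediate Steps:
$s = 951$ ($s = 3 \cdot 317 = 951$)
$c{\left(A \right)} = \left(-10 + A\right) \left(279 + A\right)$ ($c{\left(A \right)} = \left(279 + A\right) \left(-10 + A\right) = \left(-10 + A\right) \left(279 + A\right)$)
$\frac{1}{c{\left(s \right)}} = \frac{1}{-2790 + 951^{2} + 269 \cdot 951} = \frac{1}{-2790 + 904401 + 255819} = \frac{1}{1157430}$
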